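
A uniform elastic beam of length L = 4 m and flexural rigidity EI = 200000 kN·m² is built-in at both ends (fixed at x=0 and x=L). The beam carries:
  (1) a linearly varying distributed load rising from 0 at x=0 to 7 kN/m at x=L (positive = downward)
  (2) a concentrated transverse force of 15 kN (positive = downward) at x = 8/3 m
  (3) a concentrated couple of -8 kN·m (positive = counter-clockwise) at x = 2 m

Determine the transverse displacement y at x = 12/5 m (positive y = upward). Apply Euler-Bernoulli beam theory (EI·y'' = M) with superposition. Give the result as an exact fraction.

y(12/5) = -3217/97656250 m

Load 1 — triangular load w₀=7 kN/m (0→w₀ over full span):
  y_1 = -w₀x²(L-x)²(x+2L)/(120LEI) = -7·(12/5)²·(4-(12/5))²·((12/5)+2·4)/(120·4·200000) = -546/48828125 m
Load 2 — point force P=15 kN at a=8/3 m (b=L-a=4/3):
  y_2 = -Pb²x²(3aL-(3a+b)x)/(6L³EI)  [x≤a] = -15·(4/3)²·(12/5)²·(3·(8/3)·4-(3·(8/3)+(4/3))·(12/5))/(6·4³·200000) = -3/156250 m
Load 3 — applied couple M₀=-8 kN·m at a=2 m (b=L-a=2):
  y_3 = (R_Ax³/6 - M_Ax²/2 - M₀(x-a)²/2)/EI  [x>a] with R_A=-3, M_A=-2 = ((-3)·(12/5)³/6 - (-2)·(12/5)²/2 - (-8)·((12/5)-2)²/2)/200000 = -1/390625 m
Superposition: y = Σ y_i = -3217/97656250 m ≈ -0.000033 m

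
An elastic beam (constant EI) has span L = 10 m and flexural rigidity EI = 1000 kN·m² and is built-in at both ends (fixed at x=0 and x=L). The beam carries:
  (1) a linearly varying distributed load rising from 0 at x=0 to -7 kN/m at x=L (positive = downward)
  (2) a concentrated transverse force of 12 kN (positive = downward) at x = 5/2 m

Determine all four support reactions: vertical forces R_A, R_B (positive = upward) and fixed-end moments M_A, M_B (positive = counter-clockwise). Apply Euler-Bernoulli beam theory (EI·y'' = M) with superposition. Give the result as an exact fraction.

Load 1 — triangular load w₀=-7 kN/m (0→w₀ over full span):
  R_A = 3w₀L/20 = 3·(-7)·10/20 = -21/2 kN
  M_A = w₀L²/30 = (-7)·10²/30 = -70/3 kN·m
  R_B = 7w₀L/20 = 7·(-7)·10/20 = -49/2 kN
  M_B = -w₀L²/20 = -(-7)·10²/20 = 35 kN·m
Load 2 — point force P=12 kN at a=5/2 m (b=L-a=15/2):
  R_A = Pb²(3a+b)/L³ = 12·(15/2)²·(3·(5/2)+(15/2))/10³ = 81/8 kN
  M_A = Pab²/L² = 12·(5/2)·(15/2)²/10² = 135/8 kN·m
  R_B = Pa²(a+3b)/L³ = 12·(5/2)²·((5/2)+3·(15/2))/10³ = 15/8 kN
  M_B = -Pa²b/L² = -12·(5/2)²·(15/2)/10² = -45/8 kN·m
Superposition: R_A = -3/8 kN, M_A = -155/24 kN·m, R_B = -181/8 kN, M_B = 235/8 kN·m

R_A = -3/8 kN, M_A = -155/24 kN·m, R_B = -181/8 kN, M_B = 235/8 kN·m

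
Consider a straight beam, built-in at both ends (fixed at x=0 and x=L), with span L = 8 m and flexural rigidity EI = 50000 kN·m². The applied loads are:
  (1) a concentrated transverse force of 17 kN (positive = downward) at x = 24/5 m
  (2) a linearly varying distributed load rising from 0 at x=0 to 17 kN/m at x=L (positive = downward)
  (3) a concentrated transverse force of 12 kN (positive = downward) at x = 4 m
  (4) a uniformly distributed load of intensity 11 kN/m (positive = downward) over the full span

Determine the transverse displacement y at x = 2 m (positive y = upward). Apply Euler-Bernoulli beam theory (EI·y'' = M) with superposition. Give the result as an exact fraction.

y(2) = -4381/1500000 m

Load 1 — point force P=17 kN at a=24/5 m (b=L-a=16/5):
  y_1 = -Pb²x²(3aL-(3a+b)x)/(6L³EI)  [x≤a] = -17·(16/5)²·2²·(3·(24/5)·8-(3·(24/5)+(16/5))·2)/(6·8³·50000) = -17/46875 m
Load 2 — triangular load w₀=17 kN/m (0→w₀ over full span):
  y_2 = -w₀x²(L-x)²(x+2L)/(120LEI) = -17·2²·(8-2)²·(2+2·8)/(120·8·50000) = -459/500000 m
Load 3 — point force P=12 kN at a=4 m (b=L-a=4):
  y_3 = -Pb²x²(3aL-(3a+b)x)/(6L³EI)  [x≤a] = -12·4²·2²·(3·4·8-(3·4+4)·2)/(6·8³·50000) = -1/3125 m
Load 4 — uniform load w=11 kN/m over full span:
  y_4 = -wx²(L-x)²/(24EI) = -11·2²·(8-2)²/(24·50000) = -33/25000 m
Superposition: y = Σ y_i = -4381/1500000 m ≈ -0.002921 m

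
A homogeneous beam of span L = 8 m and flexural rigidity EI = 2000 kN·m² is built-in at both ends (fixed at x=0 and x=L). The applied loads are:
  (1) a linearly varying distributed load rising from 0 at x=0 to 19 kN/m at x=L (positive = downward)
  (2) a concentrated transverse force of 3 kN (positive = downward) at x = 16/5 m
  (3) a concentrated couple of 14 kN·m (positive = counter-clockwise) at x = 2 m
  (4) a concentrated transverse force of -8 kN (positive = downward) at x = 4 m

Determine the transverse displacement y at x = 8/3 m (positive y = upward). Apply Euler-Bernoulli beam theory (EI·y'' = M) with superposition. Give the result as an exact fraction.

Load 1 — triangular load w₀=19 kN/m (0→w₀ over full span):
  y_1 = -w₀x²(L-x)²(x+2L)/(120LEI) = -19·(8/3)²·(8-(8/3))²·((8/3)+2·8)/(120·8·2000) = -17024/455625 m
Load 2 — point force P=3 kN at a=16/5 m (b=L-a=24/5):
  y_2 = -Pb²x²(3aL-(3a+b)x)/(6L³EI)  [x≤a] = -3·(24/5)²·(8/3)²·(3·(16/5)·8-(3·(16/5)+(24/5))·(8/3))/(6·8³·2000) = -48/15625 m
Load 3 — applied couple M₀=14 kN·m at a=2 m (b=L-a=6):
  y_3 = (R_Ax³/6 - M_Ax²/2 - M₀(x-a)²/2)/EI  [x>a] with R_A=63/32, M_A=-21/8 = ((63/32)·(8/3)³/6 - (-21/8)·(8/3)²/2 - 14·((8/3)-2)²/2)/2000 = 7/1125 m
Load 4 — point force P=-8 kN at a=4 m (b=L-a=4):
  y_4 = -Pb²x²(3aL-(3a+b)x)/(6L³EI)  [x≤a] = -(-8)·4²·(8/3)²·(3·4·8-(3·4+4)·(8/3))/(6·8³·2000) = 16/2025 m
Superposition: y = Σ y_i = -299717/11390625 m ≈ -0.026313 m

y(8/3) = -299717/11390625 m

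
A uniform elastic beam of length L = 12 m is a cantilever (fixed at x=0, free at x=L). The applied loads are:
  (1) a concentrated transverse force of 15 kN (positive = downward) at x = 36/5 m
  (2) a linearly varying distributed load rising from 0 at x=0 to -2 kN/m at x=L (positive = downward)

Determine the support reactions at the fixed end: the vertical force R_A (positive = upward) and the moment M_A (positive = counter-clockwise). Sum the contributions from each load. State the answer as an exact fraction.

R_A = 3 kN, M_A = 12 kN·m

Load 1 — point force P=15 kN at a=36/5 m (b=L-a=24/5):
  R_A = P = 15 kN
  M_A = Pa = 15·(36/5) = 108 kN·m
Load 2 — triangular load w₀=-2 kN/m (0→w₀ over full span):
  R_A = w₀L/2 = (-2)·12/2 = -12 kN
  M_A = w₀L²/3 = (-2)·12²/3 = -96 kN·m
Superposition: R_A = 3 kN, M_A = 12 kN·m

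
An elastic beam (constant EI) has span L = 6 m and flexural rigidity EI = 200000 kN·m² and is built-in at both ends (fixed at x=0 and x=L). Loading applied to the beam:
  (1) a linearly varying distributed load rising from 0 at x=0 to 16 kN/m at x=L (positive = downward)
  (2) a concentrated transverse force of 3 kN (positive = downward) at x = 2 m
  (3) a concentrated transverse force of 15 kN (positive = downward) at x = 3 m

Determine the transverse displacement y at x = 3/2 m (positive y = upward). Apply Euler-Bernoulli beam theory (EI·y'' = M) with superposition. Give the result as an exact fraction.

y(3/2) = -3817/32000000 m

Load 1 — triangular load w₀=16 kN/m (0→w₀ over full span):
  y_1 = -w₀x²(L-x)²(x+2L)/(120LEI) = -16·(3/2)²·(6-(3/2))²·((3/2)+2·6)/(120·6·200000) = -2187/32000000 m
Load 2 — point force P=3 kN at a=2 m (b=L-a=4):
  y_2 = -Pb²x²(3aL-(3a+b)x)/(6L³EI)  [x≤a] = -3·4²·(3/2)²·(3·2·6-(3·2+4)·(3/2))/(6·6³·200000) = -7/800000 m
Load 3 — point force P=15 kN at a=3 m (b=L-a=3):
  y_3 = -Pb²x²(3aL-(3a+b)x)/(6L³EI)  [x≤a] = -15·3²·(3/2)²·(3·3·6-(3·3+3)·(3/2))/(6·6³·200000) = -27/640000 m
Superposition: y = Σ y_i = -3817/32000000 m ≈ -0.000119 m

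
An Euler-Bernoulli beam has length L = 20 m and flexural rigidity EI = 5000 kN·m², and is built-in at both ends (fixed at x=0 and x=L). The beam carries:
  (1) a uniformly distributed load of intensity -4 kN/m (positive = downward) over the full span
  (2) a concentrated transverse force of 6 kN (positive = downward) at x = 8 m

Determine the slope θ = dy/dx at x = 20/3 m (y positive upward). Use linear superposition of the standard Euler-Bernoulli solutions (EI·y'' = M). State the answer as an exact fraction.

θ(20/3) = 8542/253125 rad

Load 1 — uniform load w=-4 kN/m over full span:
  θ_1 = -wx(L-x)(L-2x)/(12EI) = -(-4)·(20/3)·(20-(20/3))·(20-2·(20/3))/(12·5000) = 16/405 rad
Load 2 — point force P=6 kN at a=8 m (b=L-a=12):
  θ_2 = -Pb²x(2aL-(3a+b)x)/(2L³EI)  [x≤a] = -6·12²·(20/3)·(2·8·20-(3·8+12)·(20/3))/(2·20³·5000) = -18/3125 rad
Superposition: θ = Σ θ_i = 8542/253125 rad ≈ 0.033746 rad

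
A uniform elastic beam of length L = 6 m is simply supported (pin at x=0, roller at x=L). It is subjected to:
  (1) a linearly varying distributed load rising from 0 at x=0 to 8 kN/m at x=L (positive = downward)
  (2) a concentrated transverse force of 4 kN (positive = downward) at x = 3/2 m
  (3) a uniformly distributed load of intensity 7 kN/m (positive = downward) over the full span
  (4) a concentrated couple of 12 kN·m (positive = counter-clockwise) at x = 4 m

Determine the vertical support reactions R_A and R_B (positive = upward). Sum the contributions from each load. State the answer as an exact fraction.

Load 1 — triangular load w₀=8 kN/m (0→w₀ over full span):
  R_A = w₀L/6 = 8·6/6 = 8 kN
  R_B = w₀L/3 = 8·6/3 = 16 kN
Load 2 — point force P=4 kN at a=3/2 m (b=L-a=9/2):
  R_A = Pb/L = 4·(9/2)/6 = 3 kN
  R_B = Pa/L = 4·(3/2)/6 = 1 kN
Load 3 — uniform load w=7 kN/m over full span:
  R_A = wL/2 = 7·6/2 = 21 kN
  R_B = wL/2 = 7·6/2 = 21 kN
Load 4 — applied couple M₀=12 kN·m at a=4 m (b=L-a=2):
  R_A = M₀/L = 12/6 = 2 kN
  R_B = -M₀/L = -12/6 = -2 kN
Superposition: R_A = 34 kN, R_B = 36 kN

R_A = 34 kN, R_B = 36 kN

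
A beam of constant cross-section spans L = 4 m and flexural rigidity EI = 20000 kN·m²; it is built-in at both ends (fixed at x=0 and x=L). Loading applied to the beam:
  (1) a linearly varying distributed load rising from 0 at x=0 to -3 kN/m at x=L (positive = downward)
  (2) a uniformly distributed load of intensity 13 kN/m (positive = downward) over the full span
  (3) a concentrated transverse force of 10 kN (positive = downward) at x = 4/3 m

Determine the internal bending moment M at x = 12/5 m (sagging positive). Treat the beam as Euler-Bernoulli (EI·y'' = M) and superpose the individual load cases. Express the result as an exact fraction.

Load 1 — triangular load w₀=-3 kN/m (0→w₀ over full span):
  M_1 = 3w₀Lx/20 - w₀L²/30 - w₀x³/(6L) = 3·(-3)·4·(12/5)/20 - (-3)·4²/30 - (-3)·(12/5)³/(6·4) = -124/125 kN·m
Load 2 — uniform load w=13 kN/m over full span:
  M_2 = wLx/2 - wL²/12 - wx²/2 = 13·4·(12/5)/2 - 13·4²/12 - 13·(12/5)²/2 = 572/75 kN·m
Load 3 — point force P=10 kN at a=4/3 m (b=L-a=8/3):
  M_3 = Pa²(a+3b)(L-x)/L³ - Pa²b/L²  [x>a] = 10·(4/3)²·((4/3)+3·(8/3))·(4-(12/5))/4³ - 10·(4/3)²·(8/3)/4² = 32/27 kN·m
Superposition: M = Σ M_i = 26392/3375 kN·m ≈ 7.819852 kN·m

M(12/5) = 26392/3375 kN·m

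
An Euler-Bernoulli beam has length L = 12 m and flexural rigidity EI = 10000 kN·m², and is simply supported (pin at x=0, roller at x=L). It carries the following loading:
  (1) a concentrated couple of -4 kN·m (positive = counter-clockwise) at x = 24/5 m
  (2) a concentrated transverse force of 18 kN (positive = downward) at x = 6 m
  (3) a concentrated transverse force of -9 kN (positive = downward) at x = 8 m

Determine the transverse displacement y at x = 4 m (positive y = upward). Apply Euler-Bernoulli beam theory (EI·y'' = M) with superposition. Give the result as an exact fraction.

Load 1 — applied couple M₀=-4 kN·m at a=24/5 m (b=L-a=36/5):
  y_1 = (M₀x³/(6L)+C₁x)/EI  [x≤a] with C₁=M₀(3b²-L²)/(6L)=-16/25 = ((-4)·4³/(6·12)+(-16/25)·4)/10000 = -86/140625 m
Load 2 — point force P=18 kN at a=6 m (b=L-a=6):
  y_2 = -Pbx(L²-b²-x²)/(6LEI)  [x≤a] = -18·6·4·(12²-6²-4²)/(6·12·10000) = -69/1250 m
Load 3 — point force P=-9 kN at a=8 m (b=L-a=4):
  y_3 = -Pbx(L²-b²-x²)/(6LEI)  [x≤a] = -(-9)·4·4·(12²-4²-4²)/(6·12·10000) = 14/625 m
Superposition: y = Σ y_i = -9397/281250 m ≈ -0.033412 m

y(4) = -9397/281250 m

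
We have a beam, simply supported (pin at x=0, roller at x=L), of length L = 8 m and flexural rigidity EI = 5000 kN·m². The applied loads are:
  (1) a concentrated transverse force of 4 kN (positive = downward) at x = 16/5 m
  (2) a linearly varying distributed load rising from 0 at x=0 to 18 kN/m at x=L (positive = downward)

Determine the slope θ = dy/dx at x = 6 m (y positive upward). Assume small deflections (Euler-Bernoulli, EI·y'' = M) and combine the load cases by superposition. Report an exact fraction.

θ(6) = 35609/1250000 rad

Load 1 — point force P=4 kN at a=16/5 m (b=L-a=24/5):
  θ_1 = -Pa(2L²-6Lx+3x²+a²)/(6LEI)  [x>a] = -4·(16/5)·(2·8²-6·8·6+3·6²+(16/5)²)/(6·8·5000) = 174/78125 rad
Load 2 — triangular load w₀=18 kN/m (0→w₀ over full span):
  θ_2 = -w₀(7L⁴-30L²x²+15x⁴)/(360LEI) = -18·(7·8⁴-30·8²·6²+15·6⁴)/(360·8·5000) = 1313/50000 rad
Superposition: θ = Σ θ_i = 35609/1250000 rad ≈ 0.028487 rad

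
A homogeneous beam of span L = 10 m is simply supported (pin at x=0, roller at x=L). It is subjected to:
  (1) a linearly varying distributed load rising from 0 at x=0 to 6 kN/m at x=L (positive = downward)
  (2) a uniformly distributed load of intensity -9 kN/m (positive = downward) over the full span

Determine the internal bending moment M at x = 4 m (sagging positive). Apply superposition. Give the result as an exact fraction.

M(4) = -372/5 kN·m

Load 1 — triangular load w₀=6 kN/m (0→w₀ over full span):
  M_1 = w₀Lx/6 - w₀x³/(6L) = 6·10·4/6 - 6·4³/(6·10) = 168/5 kN·m
Load 2 — uniform load w=-9 kN/m over full span:
  M_2 = wx(L-x)/2 = (-9)·4·(10-4)/2 = -108 kN·m
Superposition: M = Σ M_i = -372/5 kN·m ≈ -74.400000 kN·m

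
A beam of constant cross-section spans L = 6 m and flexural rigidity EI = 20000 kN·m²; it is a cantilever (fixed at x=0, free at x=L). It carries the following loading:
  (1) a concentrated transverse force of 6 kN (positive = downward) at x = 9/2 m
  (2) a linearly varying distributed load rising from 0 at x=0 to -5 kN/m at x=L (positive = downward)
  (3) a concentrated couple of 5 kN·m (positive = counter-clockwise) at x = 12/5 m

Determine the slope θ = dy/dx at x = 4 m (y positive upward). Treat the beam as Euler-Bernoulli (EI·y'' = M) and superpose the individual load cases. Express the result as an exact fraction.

Load 1 — point force P=6 kN at a=9/2 m (b=L-a=3/2):
  θ_1 = -Px(2a-x)/(2EI)  [x≤a] = -6·4·(2·(9/2)-4)/(2·20000) = -3/1000 rad
Load 2 — triangular load w₀=-5 kN/m (0→w₀ over full span):
  θ_2 = (w₀Lx²/4-w₀L²x/3-w₀x⁴/(24L))/EI = ((-5)·6·4²/4-(-5)·6²·4/3-(-5)·4⁴/(24·6))/20000 = 29/4500 rad
Load 3 — applied couple M₀=5 kN·m at a=12/5 m (b=L-a=18/5):
  θ_3 = M₀a/EI  [x>a] = 5·(12/5)/20000 = 3/5000 rad
Superposition: θ = Σ θ_i = 91/22500 rad ≈ 0.004044 rad

θ(4) = 91/22500 rad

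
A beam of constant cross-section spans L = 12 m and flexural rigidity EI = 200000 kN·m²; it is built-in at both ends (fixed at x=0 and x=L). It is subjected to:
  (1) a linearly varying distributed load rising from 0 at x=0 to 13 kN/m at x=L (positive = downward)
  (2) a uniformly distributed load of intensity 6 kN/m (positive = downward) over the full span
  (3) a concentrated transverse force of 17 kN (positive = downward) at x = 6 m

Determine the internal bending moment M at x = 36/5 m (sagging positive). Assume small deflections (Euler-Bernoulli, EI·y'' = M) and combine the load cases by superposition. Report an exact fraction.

Load 1 — triangular load w₀=13 kN/m (0→w₀ over full span):
  M_1 = 3w₀Lx/20 - w₀L²/30 - w₀x³/(6L) = 3·13·12·(36/5)/20 - 13·12²/30 - 13·(36/5)³/(6·12) = 4836/125 kN·m
Load 2 — uniform load w=6 kN/m over full span:
  M_2 = wLx/2 - wL²/12 - wx²/2 = 6·12·(36/5)/2 - 6·12²/12 - 6·(36/5)²/2 = 792/25 kN·m
Load 3 — point force P=17 kN at a=6 m (b=L-a=6):
  M_3 = Pa²(a+3b)(L-x)/L³ - Pa²b/L²  [x>a] = 17·6²·(6+3·6)·(12-(36/5))/12³ - 17·6²·6/12² = 153/10 kN·m
Superposition: M = Σ M_i = 21417/250 kN·m ≈ 85.668000 kN·m

M(36/5) = 21417/250 kN·m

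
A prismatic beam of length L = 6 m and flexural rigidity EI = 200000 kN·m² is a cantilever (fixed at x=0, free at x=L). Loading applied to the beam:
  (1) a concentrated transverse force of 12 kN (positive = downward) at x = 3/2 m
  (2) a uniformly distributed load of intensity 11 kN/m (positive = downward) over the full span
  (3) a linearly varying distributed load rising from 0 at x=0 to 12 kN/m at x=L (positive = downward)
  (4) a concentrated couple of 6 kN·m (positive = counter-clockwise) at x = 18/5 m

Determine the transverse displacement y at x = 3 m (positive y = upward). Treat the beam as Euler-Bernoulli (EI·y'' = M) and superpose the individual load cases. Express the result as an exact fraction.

Load 1 — point force P=12 kN at a=3/2 m (b=L-a=9/2):
  y_1 = -Pa²(3x-a)/(6EI)  [x>a] = -12·(3/2)²·(3·3-(3/2))/(6·200000) = -27/160000 m
Load 2 — uniform load w=11 kN/m over full span:
  y_2 = -wx²(x²-4Lx+6L²)/(24EI) = -11·3²·(3²-4·6·3+6·6²)/(24·200000) = -5049/1600000 m
Load 3 — triangular load w₀=12 kN/m (0→w₀ over full span):
  y_3 = (w₀Lx³/12-w₀L²x²/6-w₀x⁵/(120L))/EI = (12·6·3³/12-12·6²·3²/6-12·3⁵/(120·6))/200000 = -9801/4000000 m
Load 4 — applied couple M₀=6 kN·m at a=18/5 m (b=L-a=12/5):
  y_4 = M₀x²/(2EI)  [x≤a] = 6·3²/(2·200000) = 27/200000 m
Superposition: y = Σ y_i = -45117/8000000 m ≈ -0.005640 m

y(3) = -45117/8000000 m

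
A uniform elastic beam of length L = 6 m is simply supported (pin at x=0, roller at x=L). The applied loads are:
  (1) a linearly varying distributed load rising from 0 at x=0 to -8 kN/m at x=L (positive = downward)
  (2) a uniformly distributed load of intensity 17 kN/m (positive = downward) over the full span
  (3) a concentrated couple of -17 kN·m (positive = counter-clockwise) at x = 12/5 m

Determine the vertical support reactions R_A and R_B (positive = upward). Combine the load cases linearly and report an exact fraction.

R_A = 241/6 kN, R_B = 227/6 kN

Load 1 — triangular load w₀=-8 kN/m (0→w₀ over full span):
  R_A = w₀L/6 = (-8)·6/6 = -8 kN
  R_B = w₀L/3 = (-8)·6/3 = -16 kN
Load 2 — uniform load w=17 kN/m over full span:
  R_A = wL/2 = 17·6/2 = 51 kN
  R_B = wL/2 = 17·6/2 = 51 kN
Load 3 — applied couple M₀=-17 kN·m at a=12/5 m (b=L-a=18/5):
  R_A = M₀/L = (-17)/6 = -17/6 kN
  R_B = -M₀/L = -(-17)/6 = 17/6 kN
Superposition: R_A = 241/6 kN, R_B = 227/6 kN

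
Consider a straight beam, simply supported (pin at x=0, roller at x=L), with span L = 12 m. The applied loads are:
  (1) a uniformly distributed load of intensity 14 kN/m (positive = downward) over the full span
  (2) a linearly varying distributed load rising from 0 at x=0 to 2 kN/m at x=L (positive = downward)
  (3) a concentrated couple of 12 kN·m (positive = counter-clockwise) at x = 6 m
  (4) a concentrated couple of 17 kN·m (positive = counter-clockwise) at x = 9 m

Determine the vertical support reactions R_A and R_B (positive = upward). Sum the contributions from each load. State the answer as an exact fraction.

R_A = 1085/12 kN, R_B = 1075/12 kN

Load 1 — uniform load w=14 kN/m over full span:
  R_A = wL/2 = 14·12/2 = 84 kN
  R_B = wL/2 = 14·12/2 = 84 kN
Load 2 — triangular load w₀=2 kN/m (0→w₀ over full span):
  R_A = w₀L/6 = 2·12/6 = 4 kN
  R_B = w₀L/3 = 2·12/3 = 8 kN
Load 3 — applied couple M₀=12 kN·m at a=6 m (b=L-a=6):
  R_A = M₀/L = 12/12 = 1 kN
  R_B = -M₀/L = -12/12 = -1 kN
Load 4 — applied couple M₀=17 kN·m at a=9 m (b=L-a=3):
  R_A = M₀/L = 17/12 kN
  R_B = -M₀/L = -17/12 kN
Superposition: R_A = 1085/12 kN, R_B = 1075/12 kN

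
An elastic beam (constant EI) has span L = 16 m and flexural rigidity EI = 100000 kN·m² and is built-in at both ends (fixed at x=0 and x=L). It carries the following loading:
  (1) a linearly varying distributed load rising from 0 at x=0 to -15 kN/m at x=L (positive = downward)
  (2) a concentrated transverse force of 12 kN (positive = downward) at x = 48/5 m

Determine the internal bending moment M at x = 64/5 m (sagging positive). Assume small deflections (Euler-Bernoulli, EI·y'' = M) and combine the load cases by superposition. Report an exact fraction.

M(64/5) = -4928/625 kN·m

Load 1 — triangular load w₀=-15 kN/m (0→w₀ over full span):
  M_1 = 3w₀Lx/20 - w₀L²/30 - w₀x³/(6L) = 3·(-15)·16·(64/5)/20 - (-15)·16²/30 - (-15)·(64/5)³/(6·16) = -128/25 kN·m
Load 2 — point force P=12 kN at a=48/5 m (b=L-a=32/5):
  M_2 = Pa²(a+3b)(L-x)/L³ - Pa²b/L²  [x>a] = 12·(48/5)²·((48/5)+3·(32/5))·(16-(64/5))/16³ - 12·(48/5)²·(32/5)/16² = -1728/625 kN·m
Superposition: M = Σ M_i = -4928/625 kN·m ≈ -7.884800 kN·m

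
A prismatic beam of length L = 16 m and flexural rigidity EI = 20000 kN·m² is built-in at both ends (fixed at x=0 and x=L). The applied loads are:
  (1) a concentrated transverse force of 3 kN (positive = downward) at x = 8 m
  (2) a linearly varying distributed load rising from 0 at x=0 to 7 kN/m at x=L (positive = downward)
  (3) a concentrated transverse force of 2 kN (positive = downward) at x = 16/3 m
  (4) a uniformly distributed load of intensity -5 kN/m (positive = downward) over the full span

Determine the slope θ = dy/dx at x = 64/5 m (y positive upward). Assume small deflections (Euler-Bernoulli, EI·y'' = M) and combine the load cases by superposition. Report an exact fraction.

θ(64/5) = -13213/10546875 rad

Load 1 — point force P=3 kN at a=8 m (b=L-a=8):
  θ_1 = Pa²(L-x)(2bL-(3b+a)(L-x))/(2L³EI)  [x>a] = 3·8²·(16-(64/5))·(2·8·16-(3·8+8)·(16-(64/5)))/(2·16³·20000) = 9/15625 rad
Load 2 — triangular load w₀=7 kN/m (0→w₀ over full span):
  θ_2 = -w₀(2x(L-x)(L-2x)(x+2L)+x²(L-x)²)/(120LEI) = -7·(2·(64/5)·(16-(64/5))·(16-2·(64/5))·((64/5)+2·16)+(64/5)²·(16-(64/5))²)/(120·16·20000) = 7168/1171875 rad
Load 3 — point force P=2 kN at a=16/3 m (b=L-a=32/3):
  θ_3 = Pa²(L-x)(2bL-(3b+a)(L-x))/(2L³EI)  [x>a] = 2·(16/3)²·(16-(64/5))·(2·(32/3)·16-(3·(32/3)+(16/3))·(16-(64/5)))/(2·16³·20000) = 104/421875 rad
Load 4 — uniform load w=-5 kN/m over full span:
  θ_4 = -wx(L-x)(L-2x)/(12EI) = -(-5)·(64/5)·(16-(64/5))·(16-2·(64/5))/(12·20000) = -128/15625 rad
Superposition: θ = Σ θ_i = -13213/10546875 rad ≈ -0.001253 rad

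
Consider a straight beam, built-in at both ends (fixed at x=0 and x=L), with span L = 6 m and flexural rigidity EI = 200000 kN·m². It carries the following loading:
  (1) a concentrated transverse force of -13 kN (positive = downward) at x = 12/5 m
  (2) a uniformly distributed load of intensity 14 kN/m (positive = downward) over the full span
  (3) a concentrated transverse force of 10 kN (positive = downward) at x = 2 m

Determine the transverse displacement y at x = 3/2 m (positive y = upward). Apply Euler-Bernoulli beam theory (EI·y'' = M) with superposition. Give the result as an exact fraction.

y(3/2) = -117667/960000000 m

Load 1 — point force P=-13 kN at a=12/5 m (b=L-a=18/5):
  y_1 = -Pb²x²(3aL-(3a+b)x)/(6L³EI)  [x≤a] = -(-13)·(18/5)²·(3/2)²·(3·(12/5)·6-(3·(12/5)+(18/5))·(3/2))/(6·6³·200000) = 3159/80000000 m
Load 2 — uniform load w=14 kN/m over full span:
  y_2 = -wx²(L-x)²/(24EI) = -14·(3/2)²·(6-(3/2))²/(24·200000) = -1701/12800000 m
Load 3 — point force P=10 kN at a=2 m (b=L-a=4):
  y_3 = -Pb²x²(3aL-(3a+b)x)/(6L³EI)  [x≤a] = -10·4²·(3/2)²·(3·2·6-(3·2+4)·(3/2))/(6·6³·200000) = -7/240000 m
Superposition: y = Σ y_i = -117667/960000000 m ≈ -0.000123 m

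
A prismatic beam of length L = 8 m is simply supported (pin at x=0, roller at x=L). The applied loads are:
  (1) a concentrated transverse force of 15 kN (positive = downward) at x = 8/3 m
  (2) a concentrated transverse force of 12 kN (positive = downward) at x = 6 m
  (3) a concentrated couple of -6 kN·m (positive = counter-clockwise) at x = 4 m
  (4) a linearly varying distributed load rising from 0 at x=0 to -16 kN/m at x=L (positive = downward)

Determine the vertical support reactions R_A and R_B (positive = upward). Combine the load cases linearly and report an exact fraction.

R_A = -109/12 kN, R_B = -335/12 kN

Load 1 — point force P=15 kN at a=8/3 m (b=L-a=16/3):
  R_A = Pb/L = 15·(16/3)/8 = 10 kN
  R_B = Pa/L = 15·(8/3)/8 = 5 kN
Load 2 — point force P=12 kN at a=6 m (b=L-a=2):
  R_A = Pb/L = 12·2/8 = 3 kN
  R_B = Pa/L = 12·6/8 = 9 kN
Load 3 — applied couple M₀=-6 kN·m at a=4 m (b=L-a=4):
  R_A = M₀/L = (-6)/8 = -3/4 kN
  R_B = -M₀/L = -(-6)/8 = 3/4 kN
Load 4 — triangular load w₀=-16 kN/m (0→w₀ over full span):
  R_A = w₀L/6 = (-16)·8/6 = -64/3 kN
  R_B = w₀L/3 = (-16)·8/3 = -128/3 kN
Superposition: R_A = -109/12 kN, R_B = -335/12 kN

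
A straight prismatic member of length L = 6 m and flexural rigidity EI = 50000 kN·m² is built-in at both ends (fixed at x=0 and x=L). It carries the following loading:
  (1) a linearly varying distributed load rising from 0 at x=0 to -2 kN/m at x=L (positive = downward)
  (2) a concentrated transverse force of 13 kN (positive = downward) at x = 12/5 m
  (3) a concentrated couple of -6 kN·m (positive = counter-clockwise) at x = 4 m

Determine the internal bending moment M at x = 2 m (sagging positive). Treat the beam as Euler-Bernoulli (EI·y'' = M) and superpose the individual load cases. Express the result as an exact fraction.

M(2) = 4718/1125 kN·m

Load 1 — triangular load w₀=-2 kN/m (0→w₀ over full span):
  M_1 = 3w₀Lx/20 - w₀L²/30 - w₀x³/(6L) = 3·(-2)·6·2/20 - (-2)·6²/30 - (-2)·2³/(6·6) = -34/45 kN·m
Load 2 — point force P=13 kN at a=12/5 m (b=L-a=18/5):
  M_2 = Pb²(3a+b)x/L³ - Pab²/L²  [x≤a] = 13·(18/5)²·(3·(12/5)+(18/5))·2/6³ - 13·(12/5)·(18/5)²/6² = 702/125 kN·m
Load 3 — applied couple M₀=-6 kN·m at a=4 m (b=L-a=2):
  M_3 = R_Ax - M_A  [x≤a] with R_A=-4/3, M_A=-2 = (-4/3)·2 - (-2) = -2/3 kN·m
Superposition: M = Σ M_i = 4718/1125 kN·m ≈ 4.193778 kN·m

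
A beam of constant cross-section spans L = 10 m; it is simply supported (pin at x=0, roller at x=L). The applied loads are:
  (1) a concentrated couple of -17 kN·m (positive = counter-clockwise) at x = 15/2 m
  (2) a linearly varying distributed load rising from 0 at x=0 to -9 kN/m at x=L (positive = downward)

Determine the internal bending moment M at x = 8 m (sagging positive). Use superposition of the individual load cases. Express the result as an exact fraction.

M(8) = -199/5 kN·m

Load 1 — applied couple M₀=-17 kN·m at a=15/2 m (b=L-a=5/2):
  M_1 = M₀x/L - M₀  [x>a] = (-17)·8/10 - (-17) = 17/5 kN·m
Load 2 — triangular load w₀=-9 kN/m (0→w₀ over full span):
  M_2 = w₀Lx/6 - w₀x³/(6L) = (-9)·10·8/6 - (-9)·8³/(6·10) = -216/5 kN·m
Superposition: M = Σ M_i = -199/5 kN·m ≈ -39.800000 kN·m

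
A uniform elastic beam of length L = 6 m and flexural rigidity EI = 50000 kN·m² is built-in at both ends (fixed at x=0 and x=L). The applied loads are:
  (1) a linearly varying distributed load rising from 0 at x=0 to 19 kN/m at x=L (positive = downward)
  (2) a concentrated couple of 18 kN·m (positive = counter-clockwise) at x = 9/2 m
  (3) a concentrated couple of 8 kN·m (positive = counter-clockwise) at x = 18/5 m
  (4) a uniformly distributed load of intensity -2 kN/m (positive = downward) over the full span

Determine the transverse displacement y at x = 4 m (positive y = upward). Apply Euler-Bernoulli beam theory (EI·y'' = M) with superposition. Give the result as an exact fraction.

y(4) = -7049/11250000 m

Load 1 — triangular load w₀=19 kN/m (0→w₀ over full span):
  y_1 = -w₀x²(L-x)²(x+2L)/(120LEI) = -19·4²·(6-4)²·(4+2·6)/(120·6·50000) = -76/140625 m
Load 2 — applied couple M₀=18 kN·m at a=9/2 m (b=L-a=3/2):
  y_2 = (R_Ax³/6 - M_Ax²/2)/EI  [x≤a] with R_A=27/8, M_A=45/8 = ((27/8)·4³/6 - (45/8)·4²/2)/50000 = -9/50000 m
Load 3 — applied couple M₀=8 kN·m at a=18/5 m (b=L-a=12/5):
  y_3 = (R_Ax³/6 - M_Ax²/2 - M₀(x-a)²/2)/EI  [x>a] with R_A=48/25, M_A=64/25 = ((48/25)·4³/6 - (64/25)·4²/2 - 8·(4-(18/5))²/2)/50000 = -1/78125 m
Load 4 — uniform load w=-2 kN/m over full span:
  y_4 = -wx²(L-x)²/(24EI) = -(-2)·4²·(6-4)²/(24·50000) = 1/9375 m
Superposition: y = Σ y_i = -7049/11250000 m ≈ -0.000627 m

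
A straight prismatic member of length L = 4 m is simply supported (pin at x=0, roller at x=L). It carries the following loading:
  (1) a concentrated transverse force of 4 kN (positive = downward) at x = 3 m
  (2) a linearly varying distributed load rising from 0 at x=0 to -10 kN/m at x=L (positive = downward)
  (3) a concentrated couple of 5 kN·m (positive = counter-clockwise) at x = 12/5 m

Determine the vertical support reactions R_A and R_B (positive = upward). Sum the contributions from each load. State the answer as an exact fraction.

Load 1 — point force P=4 kN at a=3 m (b=L-a=1):
  R_A = Pb/L = 4·1/4 = 1 kN
  R_B = Pa/L = 4·3/4 = 3 kN
Load 2 — triangular load w₀=-10 kN/m (0→w₀ over full span):
  R_A = w₀L/6 = (-10)·4/6 = -20/3 kN
  R_B = w₀L/3 = (-10)·4/3 = -40/3 kN
Load 3 — applied couple M₀=5 kN·m at a=12/5 m (b=L-a=8/5):
  R_A = M₀/L = 5/4 kN
  R_B = -M₀/L = -5/4 kN
Superposition: R_A = -53/12 kN, R_B = -139/12 kN

R_A = -53/12 kN, R_B = -139/12 kN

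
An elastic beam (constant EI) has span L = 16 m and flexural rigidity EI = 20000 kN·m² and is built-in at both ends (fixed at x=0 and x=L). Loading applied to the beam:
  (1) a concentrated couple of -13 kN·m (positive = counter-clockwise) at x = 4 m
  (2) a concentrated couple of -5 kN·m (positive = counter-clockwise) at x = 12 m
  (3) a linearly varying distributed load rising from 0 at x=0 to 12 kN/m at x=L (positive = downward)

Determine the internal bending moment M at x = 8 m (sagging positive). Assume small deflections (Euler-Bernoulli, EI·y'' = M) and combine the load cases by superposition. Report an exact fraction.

Load 1 — applied couple M₀=-13 kN·m at a=4 m (b=L-a=12):
  M_1 = R_Ax - M_A - M₀  [x>a] with R_A=-117/128, M_A=39/16 = (-117/128)·8 - (39/16) - (-13) = 13/4 kN·m
Load 2 — applied couple M₀=-5 kN·m at a=12 m (b=L-a=4):
  M_2 = R_Ax - M_A  [x≤a] with R_A=-45/128, M_A=-25/16 = (-45/128)·8 - (-25/16) = -5/4 kN·m
Load 3 — triangular load w₀=12 kN/m (0→w₀ over full span):
  M_3 = 3w₀Lx/20 - w₀L²/30 - w₀x³/(6L) = 3·12·16·8/20 - 12·16²/30 - 12·8³/(6·16) = 64 kN·m
Superposition: M = Σ M_i = 66 kN·m ≈ 66.000000 kN·m

M(8) = 66 kN·m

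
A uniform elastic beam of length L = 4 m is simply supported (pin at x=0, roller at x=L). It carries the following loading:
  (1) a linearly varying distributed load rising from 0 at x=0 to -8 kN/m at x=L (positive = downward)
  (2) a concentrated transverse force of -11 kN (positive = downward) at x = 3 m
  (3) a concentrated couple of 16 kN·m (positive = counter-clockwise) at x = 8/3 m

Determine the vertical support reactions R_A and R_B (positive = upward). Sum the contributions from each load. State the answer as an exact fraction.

R_A = -49/12 kN, R_B = -275/12 kN

Load 1 — triangular load w₀=-8 kN/m (0→w₀ over full span):
  R_A = w₀L/6 = (-8)·4/6 = -16/3 kN
  R_B = w₀L/3 = (-8)·4/3 = -32/3 kN
Load 2 — point force P=-11 kN at a=3 m (b=L-a=1):
  R_A = Pb/L = (-11)·1/4 = -11/4 kN
  R_B = Pa/L = (-11)·3/4 = -33/4 kN
Load 3 — applied couple M₀=16 kN·m at a=8/3 m (b=L-a=4/3):
  R_A = M₀/L = 16/4 = 4 kN
  R_B = -M₀/L = -16/4 = -4 kN
Superposition: R_A = -49/12 kN, R_B = -275/12 kN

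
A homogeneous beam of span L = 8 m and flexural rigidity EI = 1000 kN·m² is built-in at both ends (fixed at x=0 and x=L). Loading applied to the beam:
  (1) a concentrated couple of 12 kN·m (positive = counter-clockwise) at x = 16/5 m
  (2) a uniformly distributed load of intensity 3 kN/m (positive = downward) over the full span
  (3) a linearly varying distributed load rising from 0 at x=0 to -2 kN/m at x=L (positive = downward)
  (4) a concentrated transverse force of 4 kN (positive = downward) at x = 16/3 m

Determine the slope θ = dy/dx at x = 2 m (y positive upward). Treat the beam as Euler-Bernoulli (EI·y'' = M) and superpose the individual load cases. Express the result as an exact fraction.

Load 1 — applied couple M₀=12 kN·m at a=16/5 m (b=L-a=24/5):
  θ_1 = (R_Ax²/2 - M_Ax)/EI  [x≤a] with R_A=54/25, M_A=36/25 = ((54/25)·2²/2 - (36/25)·2)/1000 = 9/6250 rad
Load 2 — uniform load w=3 kN/m over full span:
  θ_2 = -wx(L-x)(L-2x)/(12EI) = -3·2·(8-2)·(8-2·2)/(12·1000) = -3/250 rad
Load 3 — triangular load w₀=-2 kN/m (0→w₀ over full span):
  θ_3 = -w₀(2x(L-x)(L-2x)(x+2L)+x²(L-x)²)/(120LEI) = -(-2)·(2·2·(8-2)·(8-2·2)·(2+2·8)+2²·(8-2)²)/(120·8·1000) = 39/10000 rad
Load 4 — point force P=4 kN at a=16/3 m (b=L-a=8/3):
  θ_4 = -Pb²x(2aL-(3a+b)x)/(2L³EI)  [x≤a] = -4·(8/3)²·2·(2·(16/3)·8-(3·(16/3)+(8/3))·2)/(2·8³·1000) = -1/375 rad
Superposition: θ = Σ θ_i = -1399/150000 rad ≈ -0.009327 rad

θ(2) = -1399/150000 rad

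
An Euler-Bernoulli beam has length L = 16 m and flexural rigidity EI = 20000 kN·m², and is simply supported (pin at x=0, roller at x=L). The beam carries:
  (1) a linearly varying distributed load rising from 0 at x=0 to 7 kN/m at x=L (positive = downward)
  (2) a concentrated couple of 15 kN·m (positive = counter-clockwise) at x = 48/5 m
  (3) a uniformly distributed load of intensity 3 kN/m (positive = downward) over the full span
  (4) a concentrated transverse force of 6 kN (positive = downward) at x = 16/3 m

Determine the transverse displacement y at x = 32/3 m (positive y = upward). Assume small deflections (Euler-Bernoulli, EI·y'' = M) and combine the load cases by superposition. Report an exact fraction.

y(32/3) = -603044/2278125 m

Load 1 — triangular load w₀=7 kN/m (0→w₀ over full span):
  y_1 = -w₀x(7L⁴-10L²x²+3x⁴)/(360LEI) = -7·(32/3)·(7·16⁴-10·16²·(32/3)²+3·(32/3)⁴)/(360·16·20000) = -60928/455625 m
Load 2 — applied couple M₀=15 kN·m at a=48/5 m (b=L-a=32/5):
  y_2 = (M₀x³/(6L)-M₀(x-a)²/2+C₁x)/EI  [x>a] with C₁=M₀(3b²-L²)/(6L)=-104/5 = (15·(32/3)³/(6·16)-15·((32/3)-(48/5))²/2+(-104/5)·(32/3))/20000 = -172/84375 m
Load 3 — uniform load w=3 kN/m over full span:
  y_3 = -wx(L³-2Lx²+x³)/(24EI) = -3·(32/3)·(16³-2·16·(32/3)²+(32/3)³)/(24·20000) = -5632/50625 m
Load 4 — point force P=6 kN at a=16/3 m (b=L-a=32/3):
  y_4 = -Pa(L-x)(2Lx-a²-x²)/(6LEI)  [x>a] = -6·(16/3)·(16-(32/3))·(2·16·(32/3)-(16/3)²-(32/3)²)/(6·16·20000) = -896/50625 m
Superposition: y = Σ y_i = -603044/2278125 m ≈ -0.264711 m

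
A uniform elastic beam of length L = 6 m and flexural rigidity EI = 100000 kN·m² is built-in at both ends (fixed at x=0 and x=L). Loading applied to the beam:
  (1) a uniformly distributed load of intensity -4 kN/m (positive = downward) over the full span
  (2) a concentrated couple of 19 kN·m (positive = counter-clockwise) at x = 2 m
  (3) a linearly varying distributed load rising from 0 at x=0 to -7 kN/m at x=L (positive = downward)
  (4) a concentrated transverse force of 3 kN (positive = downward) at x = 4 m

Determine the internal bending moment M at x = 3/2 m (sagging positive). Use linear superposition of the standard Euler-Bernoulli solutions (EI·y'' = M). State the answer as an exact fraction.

M(3/2) = 2051/480 kN·m

Load 1 — uniform load w=-4 kN/m over full span:
  M_1 = wLx/2 - wL²/12 - wx²/2 = (-4)·6·(3/2)/2 - (-4)·6²/12 - (-4)·(3/2)²/2 = -3/2 kN·m
Load 2 — applied couple M₀=19 kN·m at a=2 m (b=L-a=4):
  M_2 = R_Ax - M_A  [x≤a] with R_A=38/9, M_A=0 = (38/9)·(3/2) - 0 = 19/3 kN·m
Load 3 — triangular load w₀=-7 kN/m (0→w₀ over full span):
  M_3 = 3w₀Lx/20 - w₀L²/30 - w₀x³/(6L) = 3·(-7)·6·(3/2)/20 - (-7)·6²/30 - (-7)·(3/2)³/(6·6) = -63/160 kN·m
Load 4 — point force P=3 kN at a=4 m (b=L-a=2):
  M_4 = Pb²(3a+b)x/L³ - Pab²/L²  [x≤a] = 3·2²·(3·4+2)·(3/2)/6³ - 3·4·2²/6² = -1/6 kN·m
Superposition: M = Σ M_i = 2051/480 kN·m ≈ 4.272917 kN·m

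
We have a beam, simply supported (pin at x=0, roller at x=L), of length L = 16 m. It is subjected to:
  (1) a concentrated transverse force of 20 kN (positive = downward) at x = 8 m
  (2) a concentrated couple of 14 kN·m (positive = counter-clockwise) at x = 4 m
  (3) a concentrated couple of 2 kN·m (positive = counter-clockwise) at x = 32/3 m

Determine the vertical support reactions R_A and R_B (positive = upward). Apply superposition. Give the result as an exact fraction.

R_A = 11 kN, R_B = 9 kN

Load 1 — point force P=20 kN at a=8 m (b=L-a=8):
  R_A = Pb/L = 20·8/16 = 10 kN
  R_B = Pa/L = 20·8/16 = 10 kN
Load 2 — applied couple M₀=14 kN·m at a=4 m (b=L-a=12):
  R_A = M₀/L = 14/16 = 7/8 kN
  R_B = -M₀/L = -14/16 = -7/8 kN
Load 3 — applied couple M₀=2 kN·m at a=32/3 m (b=L-a=16/3):
  R_A = M₀/L = 2/16 = 1/8 kN
  R_B = -M₀/L = -2/16 = -1/8 kN
Superposition: R_A = 11 kN, R_B = 9 kN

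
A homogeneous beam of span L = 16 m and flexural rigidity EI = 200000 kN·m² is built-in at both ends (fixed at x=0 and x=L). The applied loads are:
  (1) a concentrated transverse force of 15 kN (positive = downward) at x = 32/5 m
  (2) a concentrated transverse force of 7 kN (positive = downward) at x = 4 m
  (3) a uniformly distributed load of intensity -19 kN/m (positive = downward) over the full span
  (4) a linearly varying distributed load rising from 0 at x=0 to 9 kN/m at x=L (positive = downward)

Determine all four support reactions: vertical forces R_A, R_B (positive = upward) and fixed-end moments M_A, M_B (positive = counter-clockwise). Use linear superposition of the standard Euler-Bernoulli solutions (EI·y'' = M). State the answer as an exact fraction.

R_A = -91819/800 kN, M_A = -83467/300 kN·m, R_B = -76181/800 kN, M_B = 78553/300 kN·m

Load 1 — point force P=15 kN at a=32/5 m (b=L-a=48/5):
  R_A = Pb²(3a+b)/L³ = 15·(48/5)²·(3·(32/5)+(48/5))/16³ = 243/25 kN
  M_A = Pab²/L² = 15·(32/5)·(48/5)²/16² = 864/25 kN·m
  R_B = Pa²(a+3b)/L³ = 15·(32/5)²·((32/5)+3·(48/5))/16³ = 132/25 kN
  M_B = -Pa²b/L² = -15·(32/5)²·(48/5)/16² = -576/25 kN·m
Load 2 — point force P=7 kN at a=4 m (b=L-a=12):
  R_A = Pb²(3a+b)/L³ = 7·12²·(3·4+12)/16³ = 189/32 kN
  M_A = Pab²/L² = 7·4·12²/16² = 63/4 kN·m
  R_B = Pa²(a+3b)/L³ = 7·4²·(4+3·12)/16³ = 35/32 kN
  M_B = -Pa²b/L² = -7·4²·12/16² = -21/4 kN·m
Load 3 — uniform load w=-19 kN/m over full span:
  R_A = wL/2 = (-19)·16/2 = -152 kN
  M_A = wL²/12 = (-19)·16²/12 = -1216/3 kN·m
  R_B = wL/2 = (-19)·16/2 = -152 kN
  M_B = -wL²/12 = -(-19)·16²/12 = 1216/3 kN·m
Load 4 — triangular load w₀=9 kN/m (0→w₀ over full span):
  R_A = 3w₀L/20 = 3·9·16/20 = 108/5 kN
  M_A = w₀L²/30 = 9·16²/30 = 384/5 kN·m
  R_B = 7w₀L/20 = 7·9·16/20 = 252/5 kN
  M_B = -w₀L²/20 = -9·16²/20 = -576/5 kN·m
Superposition: R_A = -91819/800 kN, M_A = -83467/300 kN·m, R_B = -76181/800 kN, M_B = 78553/300 kN·m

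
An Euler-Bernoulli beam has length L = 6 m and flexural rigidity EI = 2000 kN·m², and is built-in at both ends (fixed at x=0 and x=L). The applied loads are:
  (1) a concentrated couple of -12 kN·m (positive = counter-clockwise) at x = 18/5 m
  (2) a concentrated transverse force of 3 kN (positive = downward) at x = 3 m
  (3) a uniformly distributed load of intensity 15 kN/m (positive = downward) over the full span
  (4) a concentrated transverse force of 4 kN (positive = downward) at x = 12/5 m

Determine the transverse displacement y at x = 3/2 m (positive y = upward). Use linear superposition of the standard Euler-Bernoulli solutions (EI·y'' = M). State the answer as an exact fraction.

y(3/2) = -95661/6400000 m

Load 1 — applied couple M₀=-12 kN·m at a=18/5 m (b=L-a=12/5):
  y_1 = (R_Ax³/6 - M_Ax²/2)/EI  [x≤a] with R_A=-72/25, M_A=-96/25 = ((-72/25)·(3/2)³/6 - (-96/25)·(3/2)²/2)/2000 = 27/20000 m
Load 2 — point force P=3 kN at a=3 m (b=L-a=3):
  y_2 = -Pb²x²(3aL-(3a+b)x)/(6L³EI)  [x≤a] = -3·3²·(3/2)²·(3·3·6-(3·3+3)·(3/2))/(6·6³·2000) = -27/32000 m
Load 3 — uniform load w=15 kN/m over full span:
  y_3 = -wx²(L-x)²/(24EI) = -15·(3/2)²·(6-(3/2))²/(24·2000) = -729/51200 m
Load 4 — point force P=4 kN at a=12/5 m (b=L-a=18/5):
  y_4 = -Pb²x²(3aL-(3a+b)x)/(6L³EI)  [x≤a] = -4·(18/5)²·(3/2)²·(3·(12/5)·6-(3·(12/5)+(18/5))·(3/2))/(6·6³·2000) = -243/200000 m
Superposition: y = Σ y_i = -95661/6400000 m ≈ -0.014947 m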